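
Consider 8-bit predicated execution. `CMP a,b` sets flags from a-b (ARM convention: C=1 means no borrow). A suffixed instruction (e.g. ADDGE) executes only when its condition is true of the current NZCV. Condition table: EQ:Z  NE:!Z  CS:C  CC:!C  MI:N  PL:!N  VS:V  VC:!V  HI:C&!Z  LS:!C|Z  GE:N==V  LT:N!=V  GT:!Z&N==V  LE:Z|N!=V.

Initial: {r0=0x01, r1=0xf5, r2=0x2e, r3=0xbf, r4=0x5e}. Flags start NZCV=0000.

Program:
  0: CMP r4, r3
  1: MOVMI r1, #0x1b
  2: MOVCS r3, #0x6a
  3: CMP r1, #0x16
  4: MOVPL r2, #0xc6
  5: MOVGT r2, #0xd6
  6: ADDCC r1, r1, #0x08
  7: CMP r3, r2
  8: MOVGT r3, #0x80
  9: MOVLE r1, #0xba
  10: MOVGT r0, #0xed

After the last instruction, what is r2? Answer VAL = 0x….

VAL = 0xd6

0: ✓ CMP  NZCV=1001
1: ✓ MOVMI  r1←0x1b
2: · MOVCS
3: ✓ CMP  NZCV=0010
4: ✓ MOVPL  r2←0xc6
5: ✓ MOVGT  r2←0xd6
6: · ADDCC
7: ✓ CMP  NZCV=1000
8: · MOVGT
9: ✓ MOVLE  r1←0xba
10: · MOVGT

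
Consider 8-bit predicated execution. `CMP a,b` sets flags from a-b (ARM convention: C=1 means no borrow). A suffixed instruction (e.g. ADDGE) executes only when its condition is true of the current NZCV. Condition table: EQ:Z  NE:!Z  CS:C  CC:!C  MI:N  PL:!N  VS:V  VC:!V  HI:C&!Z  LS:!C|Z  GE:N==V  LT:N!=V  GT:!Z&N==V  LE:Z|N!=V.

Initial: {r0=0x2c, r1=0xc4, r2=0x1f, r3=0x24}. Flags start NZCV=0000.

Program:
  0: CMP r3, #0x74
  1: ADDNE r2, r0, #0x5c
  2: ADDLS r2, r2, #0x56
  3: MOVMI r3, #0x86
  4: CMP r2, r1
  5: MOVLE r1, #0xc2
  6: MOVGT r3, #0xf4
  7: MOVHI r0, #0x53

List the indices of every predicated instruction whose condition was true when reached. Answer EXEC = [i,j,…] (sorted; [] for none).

EXEC = [1,2,3,6,7]

0: ✓ CMP  NZCV=1000
1: ✓ ADDNE  r2←0x88
2: ✓ ADDLS  r2←0xde
3: ✓ MOVMI  r3←0x86
4: ✓ CMP  NZCV=0010
5: · MOVLE
6: ✓ MOVGT  r3←0xf4
7: ✓ MOVHI  r0←0x53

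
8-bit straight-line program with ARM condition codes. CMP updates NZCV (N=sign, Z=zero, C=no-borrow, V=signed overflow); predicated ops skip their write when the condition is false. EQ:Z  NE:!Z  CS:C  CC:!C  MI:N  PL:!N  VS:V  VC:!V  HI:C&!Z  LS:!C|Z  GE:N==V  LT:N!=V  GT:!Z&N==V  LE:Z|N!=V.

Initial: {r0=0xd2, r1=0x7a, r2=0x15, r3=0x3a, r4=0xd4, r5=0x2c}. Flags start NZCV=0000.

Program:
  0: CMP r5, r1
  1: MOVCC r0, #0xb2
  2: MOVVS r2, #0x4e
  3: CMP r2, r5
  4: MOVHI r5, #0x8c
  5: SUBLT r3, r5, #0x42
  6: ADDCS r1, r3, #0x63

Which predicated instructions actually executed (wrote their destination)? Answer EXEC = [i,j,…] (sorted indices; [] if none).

0: ✓ CMP  NZCV=1000
1: ✓ MOVCC  r0←0xb2
2: · MOVVS
3: ✓ CMP  NZCV=1000
4: · MOVHI
5: ✓ SUBLT  r3←0xea
6: · ADDCS

EXEC = [1,5]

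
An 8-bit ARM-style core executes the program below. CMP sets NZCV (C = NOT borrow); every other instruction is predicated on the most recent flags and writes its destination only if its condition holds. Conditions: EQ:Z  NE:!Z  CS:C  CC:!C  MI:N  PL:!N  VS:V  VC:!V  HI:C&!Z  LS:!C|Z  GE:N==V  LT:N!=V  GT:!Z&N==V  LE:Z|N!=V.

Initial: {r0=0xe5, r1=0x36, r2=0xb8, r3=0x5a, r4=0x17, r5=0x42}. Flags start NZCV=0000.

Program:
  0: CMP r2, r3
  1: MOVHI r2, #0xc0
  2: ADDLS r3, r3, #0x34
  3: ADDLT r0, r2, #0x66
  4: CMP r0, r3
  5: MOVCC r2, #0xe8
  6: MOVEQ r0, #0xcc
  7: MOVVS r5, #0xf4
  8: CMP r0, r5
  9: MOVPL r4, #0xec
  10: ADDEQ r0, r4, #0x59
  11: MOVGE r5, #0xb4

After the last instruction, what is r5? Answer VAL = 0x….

VAL = 0x42

0: ✓ CMP  NZCV=0011
1: ✓ MOVHI  r2←0xc0
2: · ADDLS
3: ✓ ADDLT  r0←0x26
4: ✓ CMP  NZCV=1000
5: ✓ MOVCC  r2←0xe8
6: · MOVEQ
7: · MOVVS
8: ✓ CMP  NZCV=1000
9: · MOVPL
10: · ADDEQ
11: · MOVGE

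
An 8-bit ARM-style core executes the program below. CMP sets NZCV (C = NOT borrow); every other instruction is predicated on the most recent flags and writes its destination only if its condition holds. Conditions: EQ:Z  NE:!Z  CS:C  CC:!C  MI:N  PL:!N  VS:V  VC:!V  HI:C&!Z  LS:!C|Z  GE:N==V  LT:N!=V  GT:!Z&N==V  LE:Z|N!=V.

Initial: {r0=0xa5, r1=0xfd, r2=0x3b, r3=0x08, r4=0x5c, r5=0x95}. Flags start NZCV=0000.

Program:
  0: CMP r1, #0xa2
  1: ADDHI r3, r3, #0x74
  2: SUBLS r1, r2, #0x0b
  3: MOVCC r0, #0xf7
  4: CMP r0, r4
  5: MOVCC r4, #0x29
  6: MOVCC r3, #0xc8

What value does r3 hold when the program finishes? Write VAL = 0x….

VAL = 0x7c

0: ✓ CMP  NZCV=0010
1: ✓ ADDHI  r3←0x7c
2: · SUBLS
3: · MOVCC
4: ✓ CMP  NZCV=0011
5: · MOVCC
6: · MOVCC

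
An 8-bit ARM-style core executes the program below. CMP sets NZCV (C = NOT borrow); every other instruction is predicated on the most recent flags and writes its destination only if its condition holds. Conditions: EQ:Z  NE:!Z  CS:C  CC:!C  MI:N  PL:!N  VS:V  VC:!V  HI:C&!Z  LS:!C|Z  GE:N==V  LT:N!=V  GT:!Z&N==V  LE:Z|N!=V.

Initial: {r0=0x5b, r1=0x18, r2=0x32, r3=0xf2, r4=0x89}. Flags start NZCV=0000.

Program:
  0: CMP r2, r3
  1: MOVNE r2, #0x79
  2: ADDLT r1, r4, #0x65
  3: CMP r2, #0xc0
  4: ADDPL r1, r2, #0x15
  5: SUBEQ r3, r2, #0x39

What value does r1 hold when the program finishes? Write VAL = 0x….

VAL = 0x18

0: ✓ CMP  NZCV=0000
1: ✓ MOVNE  r2←0x79
2: · ADDLT
3: ✓ CMP  NZCV=1001
4: · ADDPL
5: · SUBEQ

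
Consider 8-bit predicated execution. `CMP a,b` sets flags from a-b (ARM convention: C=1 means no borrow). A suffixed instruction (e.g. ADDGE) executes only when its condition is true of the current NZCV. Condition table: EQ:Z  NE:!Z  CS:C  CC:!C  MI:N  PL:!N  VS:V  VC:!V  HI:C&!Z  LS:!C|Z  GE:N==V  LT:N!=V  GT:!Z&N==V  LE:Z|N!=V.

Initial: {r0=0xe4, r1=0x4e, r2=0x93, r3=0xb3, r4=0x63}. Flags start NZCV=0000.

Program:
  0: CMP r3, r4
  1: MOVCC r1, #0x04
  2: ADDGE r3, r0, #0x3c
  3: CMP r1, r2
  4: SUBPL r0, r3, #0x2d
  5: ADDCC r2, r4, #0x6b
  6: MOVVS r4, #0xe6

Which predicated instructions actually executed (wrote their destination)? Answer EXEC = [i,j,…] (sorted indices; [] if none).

0: ✓ CMP  NZCV=0011
1: · MOVCC
2: · ADDGE
3: ✓ CMP  NZCV=1001
4: · SUBPL
5: ✓ ADDCC  r2←0xce
6: ✓ MOVVS  r4←0xe6

EXEC = [5,6]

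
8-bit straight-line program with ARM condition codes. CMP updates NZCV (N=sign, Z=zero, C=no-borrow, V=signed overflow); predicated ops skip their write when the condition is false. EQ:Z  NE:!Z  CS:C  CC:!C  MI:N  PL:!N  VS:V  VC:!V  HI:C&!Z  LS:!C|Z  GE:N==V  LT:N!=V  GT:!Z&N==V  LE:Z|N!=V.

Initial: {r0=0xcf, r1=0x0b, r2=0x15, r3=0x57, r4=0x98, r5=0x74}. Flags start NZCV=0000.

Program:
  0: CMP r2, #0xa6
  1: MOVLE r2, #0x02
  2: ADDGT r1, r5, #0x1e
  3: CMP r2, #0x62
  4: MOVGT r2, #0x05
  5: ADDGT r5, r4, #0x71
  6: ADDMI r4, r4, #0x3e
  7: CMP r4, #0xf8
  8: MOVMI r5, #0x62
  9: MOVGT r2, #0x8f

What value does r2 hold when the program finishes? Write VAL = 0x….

[0] flags=0000 → (cmp)
[1] flags=0000 LE?F → skip
[2] flags=0000 GT?T → r1=0x92
[3] flags=1000 → (cmp)
[4] flags=1000 GT?F → skip
[5] flags=1000 GT?F → skip
[6] flags=1000 MI?T → r4=0xd6
[7] flags=1000 → (cmp)
[8] flags=1000 MI?T → r5=0x62
[9] flags=1000 GT?F → skip

VAL = 0x15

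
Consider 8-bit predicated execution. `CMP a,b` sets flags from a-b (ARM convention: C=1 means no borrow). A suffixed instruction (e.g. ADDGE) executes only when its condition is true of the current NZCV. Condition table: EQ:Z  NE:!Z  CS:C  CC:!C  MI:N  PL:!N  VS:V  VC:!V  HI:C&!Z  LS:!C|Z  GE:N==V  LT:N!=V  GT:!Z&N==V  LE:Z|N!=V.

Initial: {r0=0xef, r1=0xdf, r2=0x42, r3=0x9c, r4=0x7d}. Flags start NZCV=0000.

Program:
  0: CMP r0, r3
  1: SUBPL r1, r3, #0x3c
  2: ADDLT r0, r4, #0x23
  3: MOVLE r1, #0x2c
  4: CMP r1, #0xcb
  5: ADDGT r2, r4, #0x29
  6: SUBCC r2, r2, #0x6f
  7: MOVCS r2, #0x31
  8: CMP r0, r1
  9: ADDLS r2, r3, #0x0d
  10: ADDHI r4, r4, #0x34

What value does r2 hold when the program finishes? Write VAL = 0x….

VAL = 0x37

0: ✓ CMP  NZCV=0010
1: ✓ SUBPL  r1←0x60
2: · ADDLT
3: · MOVLE
4: ✓ CMP  NZCV=1001
5: ✓ ADDGT  r2←0xa6
6: ✓ SUBCC  r2←0x37
7: · MOVCS
8: ✓ CMP  NZCV=1010
9: · ADDLS
10: ✓ ADDHI  r4←0xb1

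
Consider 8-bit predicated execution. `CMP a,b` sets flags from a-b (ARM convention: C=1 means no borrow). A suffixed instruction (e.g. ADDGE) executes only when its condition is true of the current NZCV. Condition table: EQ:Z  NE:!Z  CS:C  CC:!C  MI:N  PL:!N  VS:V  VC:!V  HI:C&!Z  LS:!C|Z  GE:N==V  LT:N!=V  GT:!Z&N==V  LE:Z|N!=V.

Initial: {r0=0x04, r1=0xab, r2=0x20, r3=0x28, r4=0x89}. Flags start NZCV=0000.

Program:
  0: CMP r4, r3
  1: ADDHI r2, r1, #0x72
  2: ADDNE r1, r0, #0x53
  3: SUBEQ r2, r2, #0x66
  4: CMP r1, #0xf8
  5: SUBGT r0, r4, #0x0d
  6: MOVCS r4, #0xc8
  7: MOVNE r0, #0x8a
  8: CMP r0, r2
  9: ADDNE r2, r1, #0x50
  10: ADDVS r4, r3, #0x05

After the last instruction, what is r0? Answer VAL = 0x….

VAL = 0x8a

0: ✓ CMP  NZCV=0011
1: ✓ ADDHI  r2←0x1d
2: ✓ ADDNE  r1←0x57
3: · SUBEQ
4: ✓ CMP  NZCV=0000
5: ✓ SUBGT  r0←0x7c
6: · MOVCS
7: ✓ MOVNE  r0←0x8a
8: ✓ CMP  NZCV=0011
9: ✓ ADDNE  r2←0xa7
10: ✓ ADDVS  r4←0x2d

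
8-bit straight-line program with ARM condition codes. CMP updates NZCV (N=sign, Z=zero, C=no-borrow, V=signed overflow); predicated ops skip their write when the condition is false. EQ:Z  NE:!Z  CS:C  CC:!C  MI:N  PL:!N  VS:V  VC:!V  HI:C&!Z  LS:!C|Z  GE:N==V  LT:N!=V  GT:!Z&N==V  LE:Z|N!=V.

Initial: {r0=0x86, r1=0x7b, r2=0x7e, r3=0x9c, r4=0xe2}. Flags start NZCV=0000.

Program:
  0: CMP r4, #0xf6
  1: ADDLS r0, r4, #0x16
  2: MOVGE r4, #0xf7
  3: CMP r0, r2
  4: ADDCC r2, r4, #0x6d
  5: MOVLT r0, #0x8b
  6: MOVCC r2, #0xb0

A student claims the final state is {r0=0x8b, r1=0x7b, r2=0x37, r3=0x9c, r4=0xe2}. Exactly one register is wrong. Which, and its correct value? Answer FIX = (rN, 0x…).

0: ✓ CMP  NZCV=1000
1: ✓ ADDLS  r0←0xf8
2: · MOVGE
3: ✓ CMP  NZCV=0011
4: · ADDCC
5: ✓ MOVLT  r0←0x8b
6: · MOVCC

FIX = (r2, 0x7e)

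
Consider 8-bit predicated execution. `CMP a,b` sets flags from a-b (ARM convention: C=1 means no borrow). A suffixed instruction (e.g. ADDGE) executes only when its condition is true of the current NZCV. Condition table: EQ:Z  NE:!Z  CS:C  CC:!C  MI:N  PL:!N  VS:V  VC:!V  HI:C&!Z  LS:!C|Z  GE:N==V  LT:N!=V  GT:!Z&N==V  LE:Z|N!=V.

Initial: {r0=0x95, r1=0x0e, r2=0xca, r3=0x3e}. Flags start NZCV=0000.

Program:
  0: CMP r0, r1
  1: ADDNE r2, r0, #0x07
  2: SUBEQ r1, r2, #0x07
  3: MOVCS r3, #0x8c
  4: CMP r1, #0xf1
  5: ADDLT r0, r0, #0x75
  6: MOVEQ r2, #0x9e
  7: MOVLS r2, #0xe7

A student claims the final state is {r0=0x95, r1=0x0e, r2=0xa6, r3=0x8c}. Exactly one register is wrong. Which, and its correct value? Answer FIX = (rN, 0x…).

FIX = (r2, 0xe7)

[0] flags=1010 → (cmp)
[1] flags=1010 NE?T → r2=0x9c
[2] flags=1010 EQ?F → skip
[3] flags=1010 CS?T → r3=0x8c
[4] flags=0000 → (cmp)
[5] flags=0000 LT?F → skip
[6] flags=0000 EQ?F → skip
[7] flags=0000 LS?T → r2=0xe7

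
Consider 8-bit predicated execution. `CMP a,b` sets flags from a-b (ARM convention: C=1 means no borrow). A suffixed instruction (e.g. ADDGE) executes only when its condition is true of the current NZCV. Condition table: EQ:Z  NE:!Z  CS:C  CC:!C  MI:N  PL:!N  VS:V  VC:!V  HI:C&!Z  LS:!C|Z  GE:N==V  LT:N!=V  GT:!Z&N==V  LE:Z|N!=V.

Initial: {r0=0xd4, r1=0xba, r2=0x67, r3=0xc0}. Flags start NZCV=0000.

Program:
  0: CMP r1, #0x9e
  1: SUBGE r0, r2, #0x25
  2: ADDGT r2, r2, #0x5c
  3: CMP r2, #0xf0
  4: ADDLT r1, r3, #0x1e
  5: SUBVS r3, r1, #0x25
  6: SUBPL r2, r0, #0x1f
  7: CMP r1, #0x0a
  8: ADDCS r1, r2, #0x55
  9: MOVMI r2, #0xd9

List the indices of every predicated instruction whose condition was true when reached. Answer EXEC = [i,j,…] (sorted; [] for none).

[0] flags=0010 → (cmp)
[1] flags=0010 GE?T → r0=0x42
[2] flags=0010 GT?T → r2=0xc3
[3] flags=1000 → (cmp)
[4] flags=1000 LT?T → r1=0xde
[5] flags=1000 VS?F → skip
[6] flags=1000 PL?F → skip
[7] flags=1010 → (cmp)
[8] flags=1010 CS?T → r1=0x18
[9] flags=1010 MI?T → r2=0xd9

EXEC = [1,2,4,8,9]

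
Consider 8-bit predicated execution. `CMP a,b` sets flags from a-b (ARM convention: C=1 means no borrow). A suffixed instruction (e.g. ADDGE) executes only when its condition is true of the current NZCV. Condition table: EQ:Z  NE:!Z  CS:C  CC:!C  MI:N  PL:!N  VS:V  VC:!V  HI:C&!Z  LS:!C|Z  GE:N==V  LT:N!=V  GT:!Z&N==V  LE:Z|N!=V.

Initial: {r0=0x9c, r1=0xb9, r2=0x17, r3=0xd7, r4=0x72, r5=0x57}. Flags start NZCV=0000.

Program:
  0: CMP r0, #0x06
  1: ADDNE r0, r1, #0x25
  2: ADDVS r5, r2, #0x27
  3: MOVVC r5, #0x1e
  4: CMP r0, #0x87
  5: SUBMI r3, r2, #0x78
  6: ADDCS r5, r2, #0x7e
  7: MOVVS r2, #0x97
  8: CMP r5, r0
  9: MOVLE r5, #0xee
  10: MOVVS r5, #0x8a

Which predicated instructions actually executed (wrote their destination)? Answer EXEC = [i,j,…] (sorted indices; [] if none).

[0] flags=1010 → (cmp)
[1] flags=1010 NE?T → r0=0xde
[2] flags=1010 VS?F → skip
[3] flags=1010 VC?T → r5=0x1e
[4] flags=0010 → (cmp)
[5] flags=0010 MI?F → skip
[6] flags=0010 CS?T → r5=0x95
[7] flags=0010 VS?F → skip
[8] flags=1000 → (cmp)
[9] flags=1000 LE?T → r5=0xee
[10] flags=1000 VS?F → skip

EXEC = [1,3,6,9]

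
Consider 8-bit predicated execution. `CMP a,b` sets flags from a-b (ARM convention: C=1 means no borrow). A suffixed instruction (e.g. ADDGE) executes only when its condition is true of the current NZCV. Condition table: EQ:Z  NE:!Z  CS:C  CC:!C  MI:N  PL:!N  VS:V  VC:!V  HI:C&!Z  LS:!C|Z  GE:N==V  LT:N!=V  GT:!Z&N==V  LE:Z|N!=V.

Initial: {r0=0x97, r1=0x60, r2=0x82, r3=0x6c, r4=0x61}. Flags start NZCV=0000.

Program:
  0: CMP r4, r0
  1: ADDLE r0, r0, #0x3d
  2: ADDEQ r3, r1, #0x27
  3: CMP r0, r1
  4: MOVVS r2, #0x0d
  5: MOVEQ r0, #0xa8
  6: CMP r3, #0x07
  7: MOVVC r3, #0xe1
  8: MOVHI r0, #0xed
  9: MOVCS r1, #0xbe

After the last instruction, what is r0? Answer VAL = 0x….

VAL = 0xed

0: ✓ CMP  NZCV=1001
1: · ADDLE
2: · ADDEQ
3: ✓ CMP  NZCV=0011
4: ✓ MOVVS  r2←0x0d
5: · MOVEQ
6: ✓ CMP  NZCV=0010
7: ✓ MOVVC  r3←0xe1
8: ✓ MOVHI  r0←0xed
9: ✓ MOVCS  r1←0xbe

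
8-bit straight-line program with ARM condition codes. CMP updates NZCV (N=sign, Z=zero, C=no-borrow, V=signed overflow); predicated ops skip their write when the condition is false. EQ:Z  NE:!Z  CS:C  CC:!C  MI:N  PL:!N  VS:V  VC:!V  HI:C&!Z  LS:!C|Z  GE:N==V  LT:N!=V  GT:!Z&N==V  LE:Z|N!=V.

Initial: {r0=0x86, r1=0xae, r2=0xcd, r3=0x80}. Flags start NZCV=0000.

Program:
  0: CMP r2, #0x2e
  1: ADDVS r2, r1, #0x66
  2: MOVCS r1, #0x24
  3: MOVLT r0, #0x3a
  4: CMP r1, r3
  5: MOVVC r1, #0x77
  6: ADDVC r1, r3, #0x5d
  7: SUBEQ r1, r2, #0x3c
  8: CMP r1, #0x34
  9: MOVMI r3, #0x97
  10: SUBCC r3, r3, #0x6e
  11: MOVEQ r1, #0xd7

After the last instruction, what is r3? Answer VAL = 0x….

VAL = 0x29

0: ✓ CMP  NZCV=1010
1: · ADDVS
2: ✓ MOVCS  r1←0x24
3: ✓ MOVLT  r0←0x3a
4: ✓ CMP  NZCV=1001
5: · MOVVC
6: · ADDVC
7: · SUBEQ
8: ✓ CMP  NZCV=1000
9: ✓ MOVMI  r3←0x97
10: ✓ SUBCC  r3←0x29
11: · MOVEQ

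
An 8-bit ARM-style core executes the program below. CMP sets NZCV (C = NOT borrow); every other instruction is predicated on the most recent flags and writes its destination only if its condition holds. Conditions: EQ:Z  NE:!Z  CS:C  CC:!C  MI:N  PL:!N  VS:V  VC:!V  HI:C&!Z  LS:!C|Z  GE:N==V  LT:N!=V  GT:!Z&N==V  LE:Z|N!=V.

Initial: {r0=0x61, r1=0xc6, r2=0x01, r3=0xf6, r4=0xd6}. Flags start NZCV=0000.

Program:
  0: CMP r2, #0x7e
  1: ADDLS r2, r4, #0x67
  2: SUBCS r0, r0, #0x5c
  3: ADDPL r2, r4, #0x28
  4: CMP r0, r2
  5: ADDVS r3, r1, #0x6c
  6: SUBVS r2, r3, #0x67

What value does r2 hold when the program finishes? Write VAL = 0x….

VAL = 0x3d

0: ✓ CMP  NZCV=1000
1: ✓ ADDLS  r2←0x3d
2: · SUBCS
3: · ADDPL
4: ✓ CMP  NZCV=0010
5: · ADDVS
6: · SUBVS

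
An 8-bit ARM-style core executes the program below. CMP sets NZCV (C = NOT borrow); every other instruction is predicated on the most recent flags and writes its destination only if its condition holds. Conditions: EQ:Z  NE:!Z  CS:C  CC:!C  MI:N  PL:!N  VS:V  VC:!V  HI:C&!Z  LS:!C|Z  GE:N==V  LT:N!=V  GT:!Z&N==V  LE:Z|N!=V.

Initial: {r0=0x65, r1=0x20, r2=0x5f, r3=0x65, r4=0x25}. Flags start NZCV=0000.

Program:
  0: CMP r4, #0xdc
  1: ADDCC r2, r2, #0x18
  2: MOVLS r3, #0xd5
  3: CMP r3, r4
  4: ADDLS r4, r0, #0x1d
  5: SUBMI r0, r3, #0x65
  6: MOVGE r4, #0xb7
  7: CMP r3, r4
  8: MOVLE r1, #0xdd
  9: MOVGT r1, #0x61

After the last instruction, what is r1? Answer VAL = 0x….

VAL = 0xdd

[0] flags=0000 → (cmp)
[1] flags=0000 CC?T → r2=0x77
[2] flags=0000 LS?T → r3=0xd5
[3] flags=1010 → (cmp)
[4] flags=1010 LS?F → skip
[5] flags=1010 MI?T → r0=0x70
[6] flags=1010 GE?F → skip
[7] flags=1010 → (cmp)
[8] flags=1010 LE?T → r1=0xdd
[9] flags=1010 GT?F → skip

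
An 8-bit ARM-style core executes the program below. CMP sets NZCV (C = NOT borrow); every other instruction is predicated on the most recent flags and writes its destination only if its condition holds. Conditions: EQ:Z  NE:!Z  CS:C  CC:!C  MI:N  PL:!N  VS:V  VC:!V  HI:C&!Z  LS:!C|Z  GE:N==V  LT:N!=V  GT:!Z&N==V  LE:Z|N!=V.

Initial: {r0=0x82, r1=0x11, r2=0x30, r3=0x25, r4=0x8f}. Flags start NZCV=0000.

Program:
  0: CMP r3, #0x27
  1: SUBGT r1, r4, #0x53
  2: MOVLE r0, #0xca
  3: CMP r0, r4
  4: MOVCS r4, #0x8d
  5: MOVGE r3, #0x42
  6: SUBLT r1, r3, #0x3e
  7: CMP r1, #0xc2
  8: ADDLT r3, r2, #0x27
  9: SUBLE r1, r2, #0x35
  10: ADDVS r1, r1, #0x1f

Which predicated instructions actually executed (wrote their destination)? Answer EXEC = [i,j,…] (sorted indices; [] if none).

[0] flags=1000 → (cmp)
[1] flags=1000 GT?F → skip
[2] flags=1000 LE?T → r0=0xca
[3] flags=0010 → (cmp)
[4] flags=0010 CS?T → r4=0x8d
[5] flags=0010 GE?T → r3=0x42
[6] flags=0010 LT?F → skip
[7] flags=0000 → (cmp)
[8] flags=0000 LT?F → skip
[9] flags=0000 LE?F → skip
[10] flags=0000 VS?F → skip

EXEC = [2,4,5]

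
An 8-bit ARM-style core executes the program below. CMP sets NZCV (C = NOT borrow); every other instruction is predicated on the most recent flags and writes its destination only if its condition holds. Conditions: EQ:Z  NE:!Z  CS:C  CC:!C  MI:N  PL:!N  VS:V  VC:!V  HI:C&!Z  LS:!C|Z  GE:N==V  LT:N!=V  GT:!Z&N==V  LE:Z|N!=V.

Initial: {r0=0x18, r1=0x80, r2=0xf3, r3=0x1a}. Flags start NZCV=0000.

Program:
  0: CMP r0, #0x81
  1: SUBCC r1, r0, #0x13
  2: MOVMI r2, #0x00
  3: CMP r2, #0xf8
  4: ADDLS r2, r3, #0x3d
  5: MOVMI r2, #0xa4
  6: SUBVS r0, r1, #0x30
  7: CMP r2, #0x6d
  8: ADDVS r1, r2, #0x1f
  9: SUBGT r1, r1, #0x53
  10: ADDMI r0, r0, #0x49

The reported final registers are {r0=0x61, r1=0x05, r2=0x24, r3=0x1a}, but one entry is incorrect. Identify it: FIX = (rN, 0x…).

[0] flags=1001 → (cmp)
[1] flags=1001 CC?T → r1=0x05
[2] flags=1001 MI?T → r2=0x00
[3] flags=0000 → (cmp)
[4] flags=0000 LS?T → r2=0x57
[5] flags=0000 MI?F → skip
[6] flags=0000 VS?F → skip
[7] flags=1000 → (cmp)
[8] flags=1000 VS?F → skip
[9] flags=1000 GT?F → skip
[10] flags=1000 MI?T → r0=0x61

FIX = (r2, 0x57)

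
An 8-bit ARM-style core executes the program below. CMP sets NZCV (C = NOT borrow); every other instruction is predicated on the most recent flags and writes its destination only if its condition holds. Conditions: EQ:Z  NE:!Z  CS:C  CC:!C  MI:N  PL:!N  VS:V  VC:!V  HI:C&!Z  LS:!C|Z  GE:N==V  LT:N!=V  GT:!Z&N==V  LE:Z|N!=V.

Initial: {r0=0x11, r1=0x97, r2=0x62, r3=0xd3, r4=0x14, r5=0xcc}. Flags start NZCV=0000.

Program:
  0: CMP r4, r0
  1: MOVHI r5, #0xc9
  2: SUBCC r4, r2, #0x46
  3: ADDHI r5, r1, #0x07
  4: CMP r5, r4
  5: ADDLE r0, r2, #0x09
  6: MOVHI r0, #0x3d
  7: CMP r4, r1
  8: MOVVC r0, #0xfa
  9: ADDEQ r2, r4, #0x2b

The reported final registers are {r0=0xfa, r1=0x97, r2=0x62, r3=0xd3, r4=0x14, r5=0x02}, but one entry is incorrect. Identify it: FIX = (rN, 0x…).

0: ✓ CMP  NZCV=0010
1: ✓ MOVHI  r5←0xc9
2: · SUBCC
3: ✓ ADDHI  r5←0x9e
4: ✓ CMP  NZCV=1010
5: ✓ ADDLE  r0←0x6b
6: ✓ MOVHI  r0←0x3d
7: ✓ CMP  NZCV=0000
8: ✓ MOVVC  r0←0xfa
9: · ADDEQ

FIX = (r5, 0x9e)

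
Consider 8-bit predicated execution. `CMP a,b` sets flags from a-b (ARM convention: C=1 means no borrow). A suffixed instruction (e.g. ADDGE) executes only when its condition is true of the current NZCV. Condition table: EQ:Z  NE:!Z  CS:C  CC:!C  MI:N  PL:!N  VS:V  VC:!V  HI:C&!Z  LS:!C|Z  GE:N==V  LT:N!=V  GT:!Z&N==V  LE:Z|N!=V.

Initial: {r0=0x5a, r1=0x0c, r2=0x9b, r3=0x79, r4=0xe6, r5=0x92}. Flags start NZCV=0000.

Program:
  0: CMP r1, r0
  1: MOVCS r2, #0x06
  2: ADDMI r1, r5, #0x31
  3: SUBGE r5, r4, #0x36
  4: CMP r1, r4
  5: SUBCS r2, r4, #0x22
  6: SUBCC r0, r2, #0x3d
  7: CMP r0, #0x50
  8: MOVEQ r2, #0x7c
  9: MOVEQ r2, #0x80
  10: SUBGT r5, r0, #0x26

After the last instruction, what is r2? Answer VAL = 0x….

VAL = 0x9b

0: ✓ CMP  NZCV=1000
1: · MOVCS
2: ✓ ADDMI  r1←0xc3
3: · SUBGE
4: ✓ CMP  NZCV=1000
5: · SUBCS
6: ✓ SUBCC  r0←0x5e
7: ✓ CMP  NZCV=0010
8: · MOVEQ
9: · MOVEQ
10: ✓ SUBGT  r5←0x38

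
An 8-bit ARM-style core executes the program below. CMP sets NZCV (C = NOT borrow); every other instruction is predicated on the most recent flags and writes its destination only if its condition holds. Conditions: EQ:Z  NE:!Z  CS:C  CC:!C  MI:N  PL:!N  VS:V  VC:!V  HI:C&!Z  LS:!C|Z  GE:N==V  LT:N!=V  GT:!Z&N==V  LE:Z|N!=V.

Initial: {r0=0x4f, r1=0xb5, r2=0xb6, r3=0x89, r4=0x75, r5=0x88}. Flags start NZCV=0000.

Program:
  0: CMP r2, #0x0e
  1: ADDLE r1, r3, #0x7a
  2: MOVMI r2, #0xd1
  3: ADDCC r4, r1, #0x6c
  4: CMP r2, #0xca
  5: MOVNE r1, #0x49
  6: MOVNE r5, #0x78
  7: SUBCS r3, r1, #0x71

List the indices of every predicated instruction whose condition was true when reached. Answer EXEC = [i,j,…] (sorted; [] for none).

EXEC = [1,2,5,6,7]

[0] flags=1010 → (cmp)
[1] flags=1010 LE?T → r1=0x03
[2] flags=1010 MI?T → r2=0xd1
[3] flags=1010 CC?F → skip
[4] flags=0010 → (cmp)
[5] flags=0010 NE?T → r1=0x49
[6] flags=0010 NE?T → r5=0x78
[7] flags=0010 CS?T → r3=0xd8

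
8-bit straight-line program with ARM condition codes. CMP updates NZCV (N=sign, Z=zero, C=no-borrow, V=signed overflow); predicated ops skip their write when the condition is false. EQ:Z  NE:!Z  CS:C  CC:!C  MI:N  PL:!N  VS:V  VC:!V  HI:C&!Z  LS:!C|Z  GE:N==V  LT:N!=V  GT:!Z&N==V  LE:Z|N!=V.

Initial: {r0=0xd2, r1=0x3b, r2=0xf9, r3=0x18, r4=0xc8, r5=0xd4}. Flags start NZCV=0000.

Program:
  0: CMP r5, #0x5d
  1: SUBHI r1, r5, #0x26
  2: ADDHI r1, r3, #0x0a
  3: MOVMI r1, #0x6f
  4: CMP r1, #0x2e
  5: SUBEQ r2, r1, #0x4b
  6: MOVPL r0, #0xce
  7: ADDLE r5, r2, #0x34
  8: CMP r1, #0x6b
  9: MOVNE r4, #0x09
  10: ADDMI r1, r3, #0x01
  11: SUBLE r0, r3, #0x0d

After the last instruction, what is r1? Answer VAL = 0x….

[0] flags=0011 → (cmp)
[1] flags=0011 HI?T → r1=0xae
[2] flags=0011 HI?T → r1=0x22
[3] flags=0011 MI?F → skip
[4] flags=1000 → (cmp)
[5] flags=1000 EQ?F → skip
[6] flags=1000 PL?F → skip
[7] flags=1000 LE?T → r5=0x2d
[8] flags=1000 → (cmp)
[9] flags=1000 NE?T → r4=0x09
[10] flags=1000 MI?T → r1=0x19
[11] flags=1000 LE?T → r0=0x0b

VAL = 0x19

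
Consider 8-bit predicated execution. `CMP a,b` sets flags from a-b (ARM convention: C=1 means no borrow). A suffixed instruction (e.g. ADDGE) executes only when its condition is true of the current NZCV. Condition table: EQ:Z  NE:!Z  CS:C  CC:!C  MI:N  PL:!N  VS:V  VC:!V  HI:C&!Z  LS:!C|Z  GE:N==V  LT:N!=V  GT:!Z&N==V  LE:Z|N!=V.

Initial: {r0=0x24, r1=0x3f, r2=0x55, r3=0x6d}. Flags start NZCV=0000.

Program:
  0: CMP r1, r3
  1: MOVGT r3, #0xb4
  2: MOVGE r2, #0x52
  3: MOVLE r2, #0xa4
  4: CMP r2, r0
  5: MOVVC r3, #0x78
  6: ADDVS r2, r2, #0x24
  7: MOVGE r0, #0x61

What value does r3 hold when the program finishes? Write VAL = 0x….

VAL = 0x78

0: ✓ CMP  NZCV=1000
1: · MOVGT
2: · MOVGE
3: ✓ MOVLE  r2←0xa4
4: ✓ CMP  NZCV=1010
5: ✓ MOVVC  r3←0x78
6: · ADDVS
7: · MOVGE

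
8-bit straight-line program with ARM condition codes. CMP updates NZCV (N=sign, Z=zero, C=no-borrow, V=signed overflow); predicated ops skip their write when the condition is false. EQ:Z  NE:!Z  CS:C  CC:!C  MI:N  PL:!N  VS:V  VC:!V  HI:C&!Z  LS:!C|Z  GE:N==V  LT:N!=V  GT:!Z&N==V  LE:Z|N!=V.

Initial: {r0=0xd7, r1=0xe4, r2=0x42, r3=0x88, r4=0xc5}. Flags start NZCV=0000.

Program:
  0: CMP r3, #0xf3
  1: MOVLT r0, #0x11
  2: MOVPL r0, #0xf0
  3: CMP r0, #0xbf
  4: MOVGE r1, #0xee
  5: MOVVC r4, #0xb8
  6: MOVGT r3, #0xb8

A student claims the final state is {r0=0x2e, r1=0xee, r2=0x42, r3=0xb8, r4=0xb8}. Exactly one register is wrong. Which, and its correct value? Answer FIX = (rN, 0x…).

0: ✓ CMP  NZCV=1000
1: ✓ MOVLT  r0←0x11
2: · MOVPL
3: ✓ CMP  NZCV=0000
4: ✓ MOVGE  r1←0xee
5: ✓ MOVVC  r4←0xb8
6: ✓ MOVGT  r3←0xb8

FIX = (r0, 0x11)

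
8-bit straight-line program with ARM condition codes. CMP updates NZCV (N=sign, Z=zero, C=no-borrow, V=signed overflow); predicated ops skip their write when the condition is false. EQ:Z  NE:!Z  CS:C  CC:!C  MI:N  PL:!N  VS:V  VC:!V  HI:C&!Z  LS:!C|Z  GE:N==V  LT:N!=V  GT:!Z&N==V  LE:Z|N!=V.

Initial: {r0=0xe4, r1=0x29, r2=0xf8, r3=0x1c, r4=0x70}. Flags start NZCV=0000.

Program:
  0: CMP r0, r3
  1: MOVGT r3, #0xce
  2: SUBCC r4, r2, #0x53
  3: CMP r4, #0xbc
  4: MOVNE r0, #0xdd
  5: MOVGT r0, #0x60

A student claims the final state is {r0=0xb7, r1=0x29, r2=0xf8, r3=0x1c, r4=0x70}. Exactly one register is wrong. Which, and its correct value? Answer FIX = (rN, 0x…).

0: ✓ CMP  NZCV=1010
1: · MOVGT
2: · SUBCC
3: ✓ CMP  NZCV=1001
4: ✓ MOVNE  r0←0xdd
5: ✓ MOVGT  r0←0x60

FIX = (r0, 0x60)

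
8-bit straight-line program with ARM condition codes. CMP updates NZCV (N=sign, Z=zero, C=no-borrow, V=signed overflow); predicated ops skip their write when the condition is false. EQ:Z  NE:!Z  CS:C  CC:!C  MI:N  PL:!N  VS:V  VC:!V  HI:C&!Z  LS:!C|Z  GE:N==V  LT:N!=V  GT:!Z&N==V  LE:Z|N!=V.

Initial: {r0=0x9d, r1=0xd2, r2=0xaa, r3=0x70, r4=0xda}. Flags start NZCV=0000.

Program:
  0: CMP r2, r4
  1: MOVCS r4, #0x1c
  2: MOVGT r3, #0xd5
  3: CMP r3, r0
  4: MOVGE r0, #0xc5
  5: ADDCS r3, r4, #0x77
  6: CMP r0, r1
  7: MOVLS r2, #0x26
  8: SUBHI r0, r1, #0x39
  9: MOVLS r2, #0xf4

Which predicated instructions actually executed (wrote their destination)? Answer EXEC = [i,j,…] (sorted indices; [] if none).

EXEC = [4,7,9]

0: ✓ CMP  NZCV=1000
1: · MOVCS
2: · MOVGT
3: ✓ CMP  NZCV=1001
4: ✓ MOVGE  r0←0xc5
5: · ADDCS
6: ✓ CMP  NZCV=1000
7: ✓ MOVLS  r2←0x26
8: · SUBHI
9: ✓ MOVLS  r2←0xf4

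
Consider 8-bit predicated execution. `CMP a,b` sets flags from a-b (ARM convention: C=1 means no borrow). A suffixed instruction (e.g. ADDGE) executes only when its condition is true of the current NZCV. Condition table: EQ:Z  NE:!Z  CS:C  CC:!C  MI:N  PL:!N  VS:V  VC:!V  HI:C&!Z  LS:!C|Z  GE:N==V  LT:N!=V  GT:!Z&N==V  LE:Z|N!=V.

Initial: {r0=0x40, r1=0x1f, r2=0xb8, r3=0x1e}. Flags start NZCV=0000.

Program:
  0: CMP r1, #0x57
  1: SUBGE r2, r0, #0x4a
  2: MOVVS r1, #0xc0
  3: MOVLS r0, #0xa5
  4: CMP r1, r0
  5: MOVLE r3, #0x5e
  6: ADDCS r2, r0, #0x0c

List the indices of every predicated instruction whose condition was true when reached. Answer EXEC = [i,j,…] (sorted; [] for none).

[0] flags=1000 → (cmp)
[1] flags=1000 GE?F → skip
[2] flags=1000 VS?F → skip
[3] flags=1000 LS?T → r0=0xa5
[4] flags=0000 → (cmp)
[5] flags=0000 LE?F → skip
[6] flags=0000 CS?F → skip

EXEC = [3]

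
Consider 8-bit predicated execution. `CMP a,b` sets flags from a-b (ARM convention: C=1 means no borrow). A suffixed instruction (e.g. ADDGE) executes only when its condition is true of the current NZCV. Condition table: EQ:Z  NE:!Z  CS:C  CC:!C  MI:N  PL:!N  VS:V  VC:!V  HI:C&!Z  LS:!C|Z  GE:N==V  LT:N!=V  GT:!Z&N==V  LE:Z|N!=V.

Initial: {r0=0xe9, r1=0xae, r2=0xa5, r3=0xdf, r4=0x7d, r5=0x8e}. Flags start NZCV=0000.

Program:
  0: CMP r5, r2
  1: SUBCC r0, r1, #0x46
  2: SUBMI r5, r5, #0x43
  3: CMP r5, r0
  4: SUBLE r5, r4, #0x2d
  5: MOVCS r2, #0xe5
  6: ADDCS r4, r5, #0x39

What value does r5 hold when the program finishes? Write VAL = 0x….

0: ✓ CMP  NZCV=1000
1: ✓ SUBCC  r0←0x68
2: ✓ SUBMI  r5←0x4b
3: ✓ CMP  NZCV=1000
4: ✓ SUBLE  r5←0x50
5: · MOVCS
6: · ADDCS

VAL = 0x50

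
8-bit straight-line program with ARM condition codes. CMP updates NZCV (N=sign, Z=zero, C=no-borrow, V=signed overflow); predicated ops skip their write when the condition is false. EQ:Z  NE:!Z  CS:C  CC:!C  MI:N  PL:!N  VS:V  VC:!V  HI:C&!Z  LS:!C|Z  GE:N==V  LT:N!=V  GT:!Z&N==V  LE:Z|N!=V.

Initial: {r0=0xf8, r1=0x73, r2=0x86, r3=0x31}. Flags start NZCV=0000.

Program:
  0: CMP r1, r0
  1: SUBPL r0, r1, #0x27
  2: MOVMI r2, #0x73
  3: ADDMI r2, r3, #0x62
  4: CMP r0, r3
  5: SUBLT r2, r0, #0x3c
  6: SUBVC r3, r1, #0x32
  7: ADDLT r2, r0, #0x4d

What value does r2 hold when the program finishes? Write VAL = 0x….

VAL = 0x86

0: ✓ CMP  NZCV=0000
1: ✓ SUBPL  r0←0x4c
2: · MOVMI
3: · ADDMI
4: ✓ CMP  NZCV=0010
5: · SUBLT
6: ✓ SUBVC  r3←0x41
7: · ADDLT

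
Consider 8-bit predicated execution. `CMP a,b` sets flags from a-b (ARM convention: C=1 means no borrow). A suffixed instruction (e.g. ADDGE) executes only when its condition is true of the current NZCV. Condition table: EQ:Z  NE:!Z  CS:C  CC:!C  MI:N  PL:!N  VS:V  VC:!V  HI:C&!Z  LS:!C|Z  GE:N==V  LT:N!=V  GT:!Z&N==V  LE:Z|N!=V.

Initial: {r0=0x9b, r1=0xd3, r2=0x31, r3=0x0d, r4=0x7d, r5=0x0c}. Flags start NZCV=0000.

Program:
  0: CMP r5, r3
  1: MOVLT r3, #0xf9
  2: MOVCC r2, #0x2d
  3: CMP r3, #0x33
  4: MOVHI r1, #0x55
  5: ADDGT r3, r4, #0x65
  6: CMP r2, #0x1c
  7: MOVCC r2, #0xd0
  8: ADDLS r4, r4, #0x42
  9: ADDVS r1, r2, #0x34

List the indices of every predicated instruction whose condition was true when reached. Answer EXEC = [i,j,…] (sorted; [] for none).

EXEC = [1,2,4]

[0] flags=1000 → (cmp)
[1] flags=1000 LT?T → r3=0xf9
[2] flags=1000 CC?T → r2=0x2d
[3] flags=1010 → (cmp)
[4] flags=1010 HI?T → r1=0x55
[5] flags=1010 GT?F → skip
[6] flags=0010 → (cmp)
[7] flags=0010 CC?F → skip
[8] flags=0010 LS?F → skip
[9] flags=0010 VS?F → skip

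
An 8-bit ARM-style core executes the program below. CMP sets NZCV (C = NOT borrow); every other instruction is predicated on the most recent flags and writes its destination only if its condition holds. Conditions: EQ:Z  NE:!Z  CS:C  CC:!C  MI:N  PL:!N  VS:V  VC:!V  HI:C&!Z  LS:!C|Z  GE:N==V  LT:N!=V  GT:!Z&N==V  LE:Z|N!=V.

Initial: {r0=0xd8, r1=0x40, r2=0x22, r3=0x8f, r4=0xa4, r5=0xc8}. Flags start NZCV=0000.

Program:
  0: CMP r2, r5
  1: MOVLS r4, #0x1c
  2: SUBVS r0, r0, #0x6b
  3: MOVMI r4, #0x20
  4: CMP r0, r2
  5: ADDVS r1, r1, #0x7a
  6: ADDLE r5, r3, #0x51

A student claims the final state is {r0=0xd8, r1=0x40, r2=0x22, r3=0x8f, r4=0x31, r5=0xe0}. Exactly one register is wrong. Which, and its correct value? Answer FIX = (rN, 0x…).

0: ✓ CMP  NZCV=0000
1: ✓ MOVLS  r4←0x1c
2: · SUBVS
3: · MOVMI
4: ✓ CMP  NZCV=1010
5: · ADDVS
6: ✓ ADDLE  r5←0xe0

FIX = (r4, 0x1c)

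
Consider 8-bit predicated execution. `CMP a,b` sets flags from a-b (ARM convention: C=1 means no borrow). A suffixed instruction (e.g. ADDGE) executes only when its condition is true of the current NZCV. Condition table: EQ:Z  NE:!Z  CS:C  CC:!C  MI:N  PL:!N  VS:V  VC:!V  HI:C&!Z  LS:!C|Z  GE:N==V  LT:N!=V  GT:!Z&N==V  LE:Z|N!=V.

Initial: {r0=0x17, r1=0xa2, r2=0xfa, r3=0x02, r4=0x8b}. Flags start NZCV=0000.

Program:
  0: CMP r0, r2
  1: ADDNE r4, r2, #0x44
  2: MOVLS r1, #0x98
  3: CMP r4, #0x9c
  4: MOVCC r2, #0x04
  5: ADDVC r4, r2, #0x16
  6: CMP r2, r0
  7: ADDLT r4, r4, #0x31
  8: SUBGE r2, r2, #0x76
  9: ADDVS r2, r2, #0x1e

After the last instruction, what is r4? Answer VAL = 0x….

[0] flags=0000 → (cmp)
[1] flags=0000 NE?T → r4=0x3e
[2] flags=0000 LS?T → r1=0x98
[3] flags=1001 → (cmp)
[4] flags=1001 CC?T → r2=0x04
[5] flags=1001 VC?F → skip
[6] flags=1000 → (cmp)
[7] flags=1000 LT?T → r4=0x6f
[8] flags=1000 GE?F → skip
[9] flags=1000 VS?F → skip

VAL = 0x6f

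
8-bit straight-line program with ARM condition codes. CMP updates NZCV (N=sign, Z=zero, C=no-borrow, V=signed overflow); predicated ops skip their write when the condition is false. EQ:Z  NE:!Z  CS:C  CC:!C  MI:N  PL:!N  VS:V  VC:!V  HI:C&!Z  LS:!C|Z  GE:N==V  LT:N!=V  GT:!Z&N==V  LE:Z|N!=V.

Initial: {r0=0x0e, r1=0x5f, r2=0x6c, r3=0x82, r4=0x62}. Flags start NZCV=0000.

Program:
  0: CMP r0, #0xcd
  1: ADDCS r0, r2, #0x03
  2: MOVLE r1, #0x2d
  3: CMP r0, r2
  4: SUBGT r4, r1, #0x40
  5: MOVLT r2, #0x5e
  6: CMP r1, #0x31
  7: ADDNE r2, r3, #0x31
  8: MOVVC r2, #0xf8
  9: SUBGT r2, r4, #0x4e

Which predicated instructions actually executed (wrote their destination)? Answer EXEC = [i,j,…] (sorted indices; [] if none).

0: ✓ CMP  NZCV=0000
1: · ADDCS
2: · MOVLE
3: ✓ CMP  NZCV=1000
4: · SUBGT
5: ✓ MOVLT  r2←0x5e
6: ✓ CMP  NZCV=0010
7: ✓ ADDNE  r2←0xb3
8: ✓ MOVVC  r2←0xf8
9: ✓ SUBGT  r2←0x14

EXEC = [5,7,8,9]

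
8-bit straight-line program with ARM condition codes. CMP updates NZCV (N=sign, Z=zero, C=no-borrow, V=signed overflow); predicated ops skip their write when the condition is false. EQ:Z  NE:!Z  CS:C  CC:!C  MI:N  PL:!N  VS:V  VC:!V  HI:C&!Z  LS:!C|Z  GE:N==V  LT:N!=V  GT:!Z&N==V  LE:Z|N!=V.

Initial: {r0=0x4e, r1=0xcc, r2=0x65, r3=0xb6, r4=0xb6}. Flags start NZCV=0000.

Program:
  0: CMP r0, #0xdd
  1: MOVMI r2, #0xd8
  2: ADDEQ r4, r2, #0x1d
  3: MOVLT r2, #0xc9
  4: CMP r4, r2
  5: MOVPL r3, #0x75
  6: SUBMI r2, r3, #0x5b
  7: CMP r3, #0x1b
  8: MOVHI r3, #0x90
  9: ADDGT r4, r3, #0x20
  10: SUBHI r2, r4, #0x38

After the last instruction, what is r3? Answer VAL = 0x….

VAL = 0x90

0: ✓ CMP  NZCV=0000
1: · MOVMI
2: · ADDEQ
3: · MOVLT
4: ✓ CMP  NZCV=0011
5: ✓ MOVPL  r3←0x75
6: · SUBMI
7: ✓ CMP  NZCV=0010
8: ✓ MOVHI  r3←0x90
9: ✓ ADDGT  r4←0xb0
10: ✓ SUBHI  r2←0x78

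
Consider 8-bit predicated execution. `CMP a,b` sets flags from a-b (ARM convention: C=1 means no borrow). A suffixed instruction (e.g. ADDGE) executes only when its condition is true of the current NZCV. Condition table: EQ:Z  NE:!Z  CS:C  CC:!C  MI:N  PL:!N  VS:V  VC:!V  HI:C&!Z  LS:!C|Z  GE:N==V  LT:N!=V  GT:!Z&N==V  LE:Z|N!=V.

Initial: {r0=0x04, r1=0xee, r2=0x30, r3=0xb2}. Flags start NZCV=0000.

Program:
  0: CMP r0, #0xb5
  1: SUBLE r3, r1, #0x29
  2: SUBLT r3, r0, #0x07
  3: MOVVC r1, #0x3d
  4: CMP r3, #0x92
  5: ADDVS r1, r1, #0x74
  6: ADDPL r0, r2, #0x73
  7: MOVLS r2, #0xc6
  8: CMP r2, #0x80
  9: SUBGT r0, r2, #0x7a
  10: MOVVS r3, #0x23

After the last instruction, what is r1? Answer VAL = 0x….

0: ✓ CMP  NZCV=0000
1: · SUBLE
2: · SUBLT
3: ✓ MOVVC  r1←0x3d
4: ✓ CMP  NZCV=0010
5: · ADDVS
6: ✓ ADDPL  r0←0xa3
7: · MOVLS
8: ✓ CMP  NZCV=1001
9: ✓ SUBGT  r0←0xb6
10: ✓ MOVVS  r3←0x23

VAL = 0x3d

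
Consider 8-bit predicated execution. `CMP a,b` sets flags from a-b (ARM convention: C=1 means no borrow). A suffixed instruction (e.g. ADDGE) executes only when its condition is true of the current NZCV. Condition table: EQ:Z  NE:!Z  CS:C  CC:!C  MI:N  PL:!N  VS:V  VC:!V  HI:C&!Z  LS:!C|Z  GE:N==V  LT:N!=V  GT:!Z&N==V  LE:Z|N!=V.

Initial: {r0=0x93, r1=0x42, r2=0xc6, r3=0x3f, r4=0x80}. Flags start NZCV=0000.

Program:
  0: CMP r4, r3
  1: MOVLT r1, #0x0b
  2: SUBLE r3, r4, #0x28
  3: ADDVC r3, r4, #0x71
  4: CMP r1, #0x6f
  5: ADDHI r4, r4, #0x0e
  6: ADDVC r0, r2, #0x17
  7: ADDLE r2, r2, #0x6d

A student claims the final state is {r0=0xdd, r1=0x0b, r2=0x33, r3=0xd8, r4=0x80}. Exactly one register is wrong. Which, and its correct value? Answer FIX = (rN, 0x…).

FIX = (r3, 0x58)

0: ✓ CMP  NZCV=0011
1: ✓ MOVLT  r1←0x0b
2: ✓ SUBLE  r3←0x58
3: · ADDVC
4: ✓ CMP  NZCV=1000
5: · ADDHI
6: ✓ ADDVC  r0←0xdd
7: ✓ ADDLE  r2←0x33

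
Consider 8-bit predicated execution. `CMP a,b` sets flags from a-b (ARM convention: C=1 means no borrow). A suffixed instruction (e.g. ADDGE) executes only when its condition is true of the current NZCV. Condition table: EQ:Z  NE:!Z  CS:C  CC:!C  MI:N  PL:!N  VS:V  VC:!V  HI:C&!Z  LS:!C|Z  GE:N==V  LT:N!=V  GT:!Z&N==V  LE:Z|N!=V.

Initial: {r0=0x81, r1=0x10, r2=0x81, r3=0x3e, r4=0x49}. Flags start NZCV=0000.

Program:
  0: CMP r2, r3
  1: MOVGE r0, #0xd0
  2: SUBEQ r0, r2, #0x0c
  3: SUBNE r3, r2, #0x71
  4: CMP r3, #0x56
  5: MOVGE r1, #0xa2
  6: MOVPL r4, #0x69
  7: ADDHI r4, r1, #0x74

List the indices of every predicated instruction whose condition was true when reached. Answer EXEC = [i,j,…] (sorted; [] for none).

EXEC = [3]

[0] flags=0011 → (cmp)
[1] flags=0011 GE?F → skip
[2] flags=0011 EQ?F → skip
[3] flags=0011 NE?T → r3=0x10
[4] flags=1000 → (cmp)
[5] flags=1000 GE?F → skip
[6] flags=1000 PL?F → skip
[7] flags=1000 HI?F → skip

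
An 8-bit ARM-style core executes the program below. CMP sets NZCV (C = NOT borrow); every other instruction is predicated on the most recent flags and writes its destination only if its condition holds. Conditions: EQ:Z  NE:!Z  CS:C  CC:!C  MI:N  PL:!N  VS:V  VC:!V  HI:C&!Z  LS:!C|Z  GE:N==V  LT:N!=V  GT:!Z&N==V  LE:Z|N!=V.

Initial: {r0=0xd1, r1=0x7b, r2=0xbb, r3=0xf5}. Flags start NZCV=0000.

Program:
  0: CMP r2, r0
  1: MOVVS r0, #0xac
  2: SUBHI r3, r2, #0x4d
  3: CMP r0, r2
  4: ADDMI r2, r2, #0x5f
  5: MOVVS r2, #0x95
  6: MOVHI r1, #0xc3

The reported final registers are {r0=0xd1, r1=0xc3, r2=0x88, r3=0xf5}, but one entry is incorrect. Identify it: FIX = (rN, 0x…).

[0] flags=1000 → (cmp)
[1] flags=1000 VS?F → skip
[2] flags=1000 HI?F → skip
[3] flags=0010 → (cmp)
[4] flags=0010 MI?F → skip
[5] flags=0010 VS?F → skip
[6] flags=0010 HI?T → r1=0xc3

FIX = (r2, 0xbb)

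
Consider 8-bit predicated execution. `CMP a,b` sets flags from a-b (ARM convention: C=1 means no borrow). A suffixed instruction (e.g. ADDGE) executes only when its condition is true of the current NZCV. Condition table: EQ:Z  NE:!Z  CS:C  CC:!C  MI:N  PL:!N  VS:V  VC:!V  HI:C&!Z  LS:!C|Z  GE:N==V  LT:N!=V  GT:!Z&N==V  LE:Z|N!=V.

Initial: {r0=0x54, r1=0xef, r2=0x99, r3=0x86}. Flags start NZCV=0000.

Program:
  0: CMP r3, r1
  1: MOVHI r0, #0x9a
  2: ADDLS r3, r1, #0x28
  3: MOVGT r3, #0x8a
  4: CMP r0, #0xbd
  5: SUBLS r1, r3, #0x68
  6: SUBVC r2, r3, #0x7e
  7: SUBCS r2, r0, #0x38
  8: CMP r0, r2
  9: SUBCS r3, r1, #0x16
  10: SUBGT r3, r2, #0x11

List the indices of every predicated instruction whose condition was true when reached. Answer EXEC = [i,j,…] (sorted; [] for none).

[0] flags=1000 → (cmp)
[1] flags=1000 HI?F → skip
[2] flags=1000 LS?T → r3=0x17
[3] flags=1000 GT?F → skip
[4] flags=1001 → (cmp)
[5] flags=1001 LS?T → r1=0xaf
[6] flags=1001 VC?F → skip
[7] flags=1001 CS?F → skip
[8] flags=1001 → (cmp)
[9] flags=1001 CS?F → skip
[10] flags=1001 GT?T → r3=0x88

EXEC = [2,5,10]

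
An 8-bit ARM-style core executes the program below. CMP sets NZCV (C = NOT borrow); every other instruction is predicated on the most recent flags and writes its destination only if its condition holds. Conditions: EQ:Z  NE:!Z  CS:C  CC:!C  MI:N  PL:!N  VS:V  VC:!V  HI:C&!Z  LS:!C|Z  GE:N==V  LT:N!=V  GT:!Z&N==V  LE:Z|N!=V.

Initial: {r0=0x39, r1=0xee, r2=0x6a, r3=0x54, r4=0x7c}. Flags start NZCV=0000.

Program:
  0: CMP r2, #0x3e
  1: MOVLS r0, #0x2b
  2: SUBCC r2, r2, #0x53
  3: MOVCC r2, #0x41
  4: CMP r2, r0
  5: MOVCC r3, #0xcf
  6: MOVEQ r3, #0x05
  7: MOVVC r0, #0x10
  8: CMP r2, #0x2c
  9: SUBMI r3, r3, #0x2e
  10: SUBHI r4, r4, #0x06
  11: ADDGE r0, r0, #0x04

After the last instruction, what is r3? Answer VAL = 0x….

[0] flags=0010 → (cmp)
[1] flags=0010 LS?F → skip
[2] flags=0010 CC?F → skip
[3] flags=0010 CC?F → skip
[4] flags=0010 → (cmp)
[5] flags=0010 CC?F → skip
[6] flags=0010 EQ?F → skip
[7] flags=0010 VC?T → r0=0x10
[8] flags=0010 → (cmp)
[9] flags=0010 MI?F → skip
[10] flags=0010 HI?T → r4=0x76
[11] flags=0010 GE?T → r0=0x14

VAL = 0x54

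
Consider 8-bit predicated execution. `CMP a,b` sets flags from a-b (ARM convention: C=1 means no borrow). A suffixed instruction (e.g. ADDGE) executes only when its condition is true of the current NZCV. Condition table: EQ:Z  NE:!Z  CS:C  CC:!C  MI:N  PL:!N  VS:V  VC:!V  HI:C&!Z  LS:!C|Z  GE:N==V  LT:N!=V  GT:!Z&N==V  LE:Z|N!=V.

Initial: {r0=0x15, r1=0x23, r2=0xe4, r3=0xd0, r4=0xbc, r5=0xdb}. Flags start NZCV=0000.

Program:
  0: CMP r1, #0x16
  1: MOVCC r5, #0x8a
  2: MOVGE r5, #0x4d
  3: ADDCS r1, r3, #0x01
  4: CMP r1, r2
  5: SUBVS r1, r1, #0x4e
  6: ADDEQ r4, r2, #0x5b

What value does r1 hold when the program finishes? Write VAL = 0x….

VAL = 0xd1

[0] flags=0010 → (cmp)
[1] flags=0010 CC?F → skip
[2] flags=0010 GE?T → r5=0x4d
[3] flags=0010 CS?T → r1=0xd1
[4] flags=1000 → (cmp)
[5] flags=1000 VS?F → skip
[6] flags=1000 EQ?F → skip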